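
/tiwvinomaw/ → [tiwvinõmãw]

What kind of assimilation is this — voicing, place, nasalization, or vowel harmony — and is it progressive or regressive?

nasalization, progressive

/o/→[õ] /a/→[ã].
Each target copies a feature from the preceding segment, so the direction is progressive.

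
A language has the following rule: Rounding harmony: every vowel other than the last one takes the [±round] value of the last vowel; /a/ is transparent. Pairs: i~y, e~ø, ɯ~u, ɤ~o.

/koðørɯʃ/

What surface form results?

[kɤðerɯʃ]

/o/ harmonizes with /ɯ/ ([-round]) → [ɤ]
/ø/ harmonizes with /ɯ/ ([-round]) → [e]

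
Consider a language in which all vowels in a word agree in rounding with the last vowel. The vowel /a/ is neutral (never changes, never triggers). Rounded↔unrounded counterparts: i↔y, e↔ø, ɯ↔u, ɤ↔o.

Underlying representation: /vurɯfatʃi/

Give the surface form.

/u/ harmonizes with /i/ ([-round]) → [ɯ]

[vɯrɯfatʃi]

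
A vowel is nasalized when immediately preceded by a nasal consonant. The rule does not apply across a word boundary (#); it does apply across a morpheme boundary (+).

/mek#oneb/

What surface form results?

/e/ after nasal /m/ → [ẽ]
/e/ after nasal /n/ → [ẽ]

[mẽk#onẽb]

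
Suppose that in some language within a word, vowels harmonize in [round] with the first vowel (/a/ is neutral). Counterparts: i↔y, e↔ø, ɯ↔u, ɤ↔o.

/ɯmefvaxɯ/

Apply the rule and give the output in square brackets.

[ɯmefvaxɯ]

no segment meets the rule's conditions; no change.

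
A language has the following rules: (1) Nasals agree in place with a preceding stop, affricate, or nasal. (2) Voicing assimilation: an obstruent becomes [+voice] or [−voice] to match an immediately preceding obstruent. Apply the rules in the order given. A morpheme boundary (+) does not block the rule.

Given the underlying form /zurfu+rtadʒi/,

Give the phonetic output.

[zurfu+rtadʒi]

Rule 1: no segment meets the rule's conditions; no change.
After rule 1: zurfu+rtadʒi
Rule 2: no segment meets the rule's conditions; no change.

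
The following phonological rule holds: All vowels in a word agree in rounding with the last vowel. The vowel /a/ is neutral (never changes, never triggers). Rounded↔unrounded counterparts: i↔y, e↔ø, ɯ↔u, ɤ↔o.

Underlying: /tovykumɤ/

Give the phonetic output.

[tɤvikɯmɤ]

/o/ harmonizes with /ɤ/ ([-round]) → [ɤ]
/y/ harmonizes with /ɤ/ ([-round]) → [i]
/u/ harmonizes with /ɤ/ ([-round]) → [ɯ]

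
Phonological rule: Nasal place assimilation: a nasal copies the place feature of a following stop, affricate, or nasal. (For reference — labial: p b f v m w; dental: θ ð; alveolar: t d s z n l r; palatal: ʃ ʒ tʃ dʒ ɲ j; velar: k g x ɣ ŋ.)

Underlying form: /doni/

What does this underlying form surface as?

[doni]

no segment meets the rule's conditions; no change.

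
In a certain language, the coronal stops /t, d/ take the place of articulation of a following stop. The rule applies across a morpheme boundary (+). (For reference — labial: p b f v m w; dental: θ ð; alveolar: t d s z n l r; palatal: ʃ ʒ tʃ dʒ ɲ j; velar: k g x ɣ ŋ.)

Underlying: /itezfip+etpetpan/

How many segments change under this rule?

2

/t/ before /p/ (labial) → [p]
/t/ before /p/ (labial) → [p]
2 segments change.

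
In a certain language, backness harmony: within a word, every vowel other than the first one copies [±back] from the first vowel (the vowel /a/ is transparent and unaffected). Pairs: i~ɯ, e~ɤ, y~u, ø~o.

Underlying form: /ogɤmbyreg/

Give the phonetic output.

/y/ harmonizes with /o/ ([+back]) → [u]
/e/ harmonizes with /o/ ([+back]) → [ɤ]

[ogɤmburɤg]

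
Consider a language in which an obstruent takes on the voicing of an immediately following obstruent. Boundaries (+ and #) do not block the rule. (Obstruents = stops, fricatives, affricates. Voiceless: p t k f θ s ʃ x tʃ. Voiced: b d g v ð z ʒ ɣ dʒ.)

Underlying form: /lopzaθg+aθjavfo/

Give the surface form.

/p/ before /z/ (voiced) → [b]
/θ/ before /g/ (voiced) → [ð]
/v/ before /f/ (voiceless) → [f]

[lobzaðg+aθjaffo]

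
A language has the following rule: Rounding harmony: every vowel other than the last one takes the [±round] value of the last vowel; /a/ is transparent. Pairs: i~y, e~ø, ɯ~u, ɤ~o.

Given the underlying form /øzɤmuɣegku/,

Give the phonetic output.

/ɤ/ harmonizes with /u/ ([+round]) → [o]
/e/ harmonizes with /u/ ([+round]) → [ø]

[øzomuɣøgku]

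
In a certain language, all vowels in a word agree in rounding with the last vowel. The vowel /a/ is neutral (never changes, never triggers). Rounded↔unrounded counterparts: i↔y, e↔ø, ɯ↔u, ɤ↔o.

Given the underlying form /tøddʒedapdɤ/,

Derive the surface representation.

/ø/ harmonizes with /ɤ/ ([-round]) → [e]

[teddʒedapdɤ]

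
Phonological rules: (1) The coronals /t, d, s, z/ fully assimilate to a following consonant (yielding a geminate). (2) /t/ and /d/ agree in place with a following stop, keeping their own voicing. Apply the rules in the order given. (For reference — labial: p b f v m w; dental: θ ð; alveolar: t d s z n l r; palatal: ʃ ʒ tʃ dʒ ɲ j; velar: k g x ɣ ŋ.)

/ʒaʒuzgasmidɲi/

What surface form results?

[ʒaʒuggammiɲɲi]

Rule 1: /z/ before /g/ → [g] (total assimilation)
Rule 1: /s/ before /m/ → [m] (total assimilation)
Rule 1: /d/ before /ɲ/ → [ɲ] (total assimilation)
After rule 1: ʒaʒuggammiɲɲi
Rule 2: no segment meets the rule's conditions; no change.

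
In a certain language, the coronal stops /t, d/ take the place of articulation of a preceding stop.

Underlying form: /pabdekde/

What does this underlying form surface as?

[pabbekge]

/d/ after /b/ (labial) → [b]
/d/ after /k/ (velar) → [g]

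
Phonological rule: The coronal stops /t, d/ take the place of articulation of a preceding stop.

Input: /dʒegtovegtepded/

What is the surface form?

[dʒegkovegkepbed]

/t/ after /g/ (velar) → [k]
/t/ after /g/ (velar) → [k]
/d/ after /p/ (labial) → [b]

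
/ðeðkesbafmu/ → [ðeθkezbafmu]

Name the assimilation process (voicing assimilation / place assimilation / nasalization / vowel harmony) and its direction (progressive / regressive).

/ð/→[θ] /s/→[z].
Each target copies a feature from the following segment, so the direction is regressive.

voicing assimilation, regressive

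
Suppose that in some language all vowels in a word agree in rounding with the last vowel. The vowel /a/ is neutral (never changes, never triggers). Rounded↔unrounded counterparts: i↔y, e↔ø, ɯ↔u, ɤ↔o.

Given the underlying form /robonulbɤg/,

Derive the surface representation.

/o/ harmonizes with /ɤ/ ([-round]) → [ɤ]
/o/ harmonizes with /ɤ/ ([-round]) → [ɤ]
/u/ harmonizes with /ɤ/ ([-round]) → [ɯ]

[rɤbɤnɯlbɤg]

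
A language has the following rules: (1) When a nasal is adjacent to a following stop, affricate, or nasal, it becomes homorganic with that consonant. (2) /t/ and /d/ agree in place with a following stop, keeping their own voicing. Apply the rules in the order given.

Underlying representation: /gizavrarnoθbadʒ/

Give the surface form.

Rule 1: no segment meets the rule's conditions; no change.
After rule 1: gizavrarnoθbadʒ
Rule 2: no segment meets the rule's conditions; no change.

[gizavrarnoθbadʒ]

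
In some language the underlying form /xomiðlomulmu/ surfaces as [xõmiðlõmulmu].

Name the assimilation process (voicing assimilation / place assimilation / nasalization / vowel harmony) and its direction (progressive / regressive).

/o/→[õ] /o/→[õ].
Each target copies a feature from the following segment, so the direction is regressive.

nasalization, regressive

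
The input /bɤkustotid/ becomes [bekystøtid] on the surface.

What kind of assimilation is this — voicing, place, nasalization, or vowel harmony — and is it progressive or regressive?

vowel harmony, regressive

/ɤ/→[e] /u/→[y] /o/→[ø].
Vowels agree with the last vowel, so the harmony is regressive.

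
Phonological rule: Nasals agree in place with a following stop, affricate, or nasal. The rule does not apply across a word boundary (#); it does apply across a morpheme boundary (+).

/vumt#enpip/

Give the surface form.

[vunt#empip]

/m/ before /t/ (alveolar) → [n]
/n/ before /p/ (labial) → [m]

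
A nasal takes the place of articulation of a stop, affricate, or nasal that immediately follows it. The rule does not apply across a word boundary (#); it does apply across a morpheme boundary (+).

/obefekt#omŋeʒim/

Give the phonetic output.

/m/ before /ŋ/ (velar) → [ŋ]

[obefekt#oŋŋeʒim]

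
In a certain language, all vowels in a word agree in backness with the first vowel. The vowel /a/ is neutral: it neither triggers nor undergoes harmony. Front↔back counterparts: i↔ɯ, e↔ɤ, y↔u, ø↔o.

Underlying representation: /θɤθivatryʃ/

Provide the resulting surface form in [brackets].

[θɤθɯvatruʃ]

/i/ harmonizes with /ɤ/ ([+back]) → [ɯ]
/y/ harmonizes with /ɤ/ ([+back]) → [u]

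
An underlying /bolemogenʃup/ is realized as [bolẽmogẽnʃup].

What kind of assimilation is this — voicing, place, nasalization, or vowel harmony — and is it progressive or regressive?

nasalization, regressive

/e/→[ẽ] /e/→[ẽ].
Each target copies a feature from the following segment, so the direction is regressive.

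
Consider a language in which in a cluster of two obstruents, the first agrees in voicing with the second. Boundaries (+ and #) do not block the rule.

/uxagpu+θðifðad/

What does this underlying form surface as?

/g/ before /p/ (voiceless) → [k]
/θ/ before /ð/ (voiced) → [ð]
/f/ before /ð/ (voiced) → [v]

[uxakpu+ððivðad]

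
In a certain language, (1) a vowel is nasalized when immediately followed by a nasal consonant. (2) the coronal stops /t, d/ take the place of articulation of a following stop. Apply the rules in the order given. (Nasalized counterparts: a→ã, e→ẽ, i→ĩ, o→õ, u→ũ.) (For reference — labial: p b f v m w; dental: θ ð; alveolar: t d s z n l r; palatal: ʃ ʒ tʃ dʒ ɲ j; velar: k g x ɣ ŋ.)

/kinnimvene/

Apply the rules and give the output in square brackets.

Rule 1: /i/ before nasal /n/ → [ĩ]
Rule 1: /i/ before nasal /m/ → [ĩ]
Rule 1: /e/ before nasal /n/ → [ẽ]
After rule 1: kĩnnĩmvẽne
Rule 2: no segment meets the rule's conditions; no change.

[kĩnnĩmvẽne]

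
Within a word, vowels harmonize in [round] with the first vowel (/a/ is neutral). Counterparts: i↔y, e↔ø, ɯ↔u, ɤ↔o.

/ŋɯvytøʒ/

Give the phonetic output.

[ŋɯviteʒ]

/y/ harmonizes with /ɯ/ ([-round]) → [i]
/ø/ harmonizes with /ɯ/ ([-round]) → [e]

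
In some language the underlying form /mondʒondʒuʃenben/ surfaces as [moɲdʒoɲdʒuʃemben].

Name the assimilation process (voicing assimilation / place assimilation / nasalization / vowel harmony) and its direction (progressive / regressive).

/n/→[ɲ] /n/→[ɲ] /n/→[m].
Each target copies a feature from the following segment, so the direction is regressive.

place assimilation, regressive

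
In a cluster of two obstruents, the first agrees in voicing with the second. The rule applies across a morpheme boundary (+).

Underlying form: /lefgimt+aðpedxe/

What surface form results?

/f/ before /g/ (voiced) → [v]
/ð/ before /p/ (voiceless) → [θ]
/d/ before /x/ (voiceless) → [t]

[levgimt+aθpetxe]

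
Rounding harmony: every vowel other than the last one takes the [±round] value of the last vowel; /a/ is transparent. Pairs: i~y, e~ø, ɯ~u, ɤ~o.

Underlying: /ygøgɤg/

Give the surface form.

[igegɤg]

/y/ harmonizes with /ɤ/ ([-round]) → [i]
/ø/ harmonizes with /ɤ/ ([-round]) → [e]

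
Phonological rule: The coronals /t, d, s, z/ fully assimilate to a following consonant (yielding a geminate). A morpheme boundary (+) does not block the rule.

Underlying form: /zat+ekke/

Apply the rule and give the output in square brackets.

[zat+ekke]

no segment meets the rule's conditions; no change.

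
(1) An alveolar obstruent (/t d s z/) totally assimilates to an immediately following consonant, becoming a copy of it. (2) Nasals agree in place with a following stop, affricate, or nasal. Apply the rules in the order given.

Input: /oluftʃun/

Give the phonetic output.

Rule 1: no segment meets the rule's conditions; no change.
After rule 1: oluftʃun
Rule 2: no segment meets the rule's conditions; no change.

[oluftʃun]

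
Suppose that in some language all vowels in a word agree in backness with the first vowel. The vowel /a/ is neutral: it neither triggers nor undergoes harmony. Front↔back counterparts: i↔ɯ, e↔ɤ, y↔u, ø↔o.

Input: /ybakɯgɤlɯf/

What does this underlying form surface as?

[ybakigelif]

/ɯ/ harmonizes with /y/ ([-back]) → [i]
/ɤ/ harmonizes with /y/ ([-back]) → [e]
/ɯ/ harmonizes with /y/ ([-back]) → [i]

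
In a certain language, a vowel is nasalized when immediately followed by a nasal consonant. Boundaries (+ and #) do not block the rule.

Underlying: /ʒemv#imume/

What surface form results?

[ʒẽmv#ĩmũme]

/e/ before nasal /m/ → [ẽ]
/i/ before nasal /m/ → [ĩ]
/u/ before nasal /m/ → [ũ]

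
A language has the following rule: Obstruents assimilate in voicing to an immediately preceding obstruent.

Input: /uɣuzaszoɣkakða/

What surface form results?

[uɣuzassoɣgakθa]

/z/ after /s/ (voiceless) → [s]
/k/ after /ɣ/ (voiced) → [g]
/ð/ after /k/ (voiceless) → [θ]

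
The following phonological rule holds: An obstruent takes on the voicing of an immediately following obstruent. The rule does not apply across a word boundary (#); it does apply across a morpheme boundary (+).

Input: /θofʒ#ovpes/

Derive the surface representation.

[θovʒ#ofpes]

/f/ before /ʒ/ (voiced) → [v]
/v/ before /p/ (voiceless) → [f]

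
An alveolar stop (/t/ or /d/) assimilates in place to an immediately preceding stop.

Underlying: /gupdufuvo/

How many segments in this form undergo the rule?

1

/d/ after /p/ (labial) → [b]
1 segment changes.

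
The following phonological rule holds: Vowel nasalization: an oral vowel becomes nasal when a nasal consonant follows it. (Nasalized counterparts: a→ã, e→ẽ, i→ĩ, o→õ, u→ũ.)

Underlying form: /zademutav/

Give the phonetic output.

/e/ before nasal /m/ → [ẽ]

[zadẽmutav]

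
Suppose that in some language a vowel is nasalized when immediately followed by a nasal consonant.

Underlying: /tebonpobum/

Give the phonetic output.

[tebõnpobũm]

/o/ before nasal /n/ → [õ]
/u/ before nasal /m/ → [ũ]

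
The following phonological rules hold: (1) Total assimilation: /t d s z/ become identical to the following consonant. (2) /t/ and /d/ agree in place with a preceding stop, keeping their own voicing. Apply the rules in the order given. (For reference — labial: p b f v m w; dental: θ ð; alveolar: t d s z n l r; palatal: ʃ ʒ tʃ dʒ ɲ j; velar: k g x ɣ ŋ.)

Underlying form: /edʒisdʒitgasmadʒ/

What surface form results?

Rule 1: /s/ before /dʒ/ → [dʒ] (total assimilation)
Rule 1: /t/ before /g/ → [g] (total assimilation)
Rule 1: /s/ before /m/ → [m] (total assimilation)
After rule 1: edʒidʒdʒiggammadʒ
Rule 2: no segment meets the rule's conditions; no change.

[edʒidʒdʒiggammadʒ]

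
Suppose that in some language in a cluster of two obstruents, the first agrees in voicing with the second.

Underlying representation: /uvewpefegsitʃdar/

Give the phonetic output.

/g/ before /s/ (voiceless) → [k]
/tʃ/ before /d/ (voiced) → [dʒ]

[uvewpefeksidʒdar]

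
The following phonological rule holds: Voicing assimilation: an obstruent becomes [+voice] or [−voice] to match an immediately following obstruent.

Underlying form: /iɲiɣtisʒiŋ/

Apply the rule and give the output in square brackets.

[iɲixtizʒiŋ]

/ɣ/ before /t/ (voiceless) → [x]
/s/ before /ʒ/ (voiced) → [z]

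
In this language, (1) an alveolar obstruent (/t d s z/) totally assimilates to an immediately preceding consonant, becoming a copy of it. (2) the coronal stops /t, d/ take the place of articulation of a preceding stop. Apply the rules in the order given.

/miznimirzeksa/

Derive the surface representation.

[miznimirrekka]

Rule 1: /z/ after /r/ → [r] (total assimilation)
Rule 1: /s/ after /k/ → [k] (total assimilation)
After rule 1: miznimirrekka
Rule 2: no segment meets the rule's conditions; no change.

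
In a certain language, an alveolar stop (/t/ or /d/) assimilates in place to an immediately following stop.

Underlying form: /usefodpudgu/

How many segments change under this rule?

2

/d/ before /p/ (labial) → [b]
/d/ before /g/ (velar) → [g]
2 segments change.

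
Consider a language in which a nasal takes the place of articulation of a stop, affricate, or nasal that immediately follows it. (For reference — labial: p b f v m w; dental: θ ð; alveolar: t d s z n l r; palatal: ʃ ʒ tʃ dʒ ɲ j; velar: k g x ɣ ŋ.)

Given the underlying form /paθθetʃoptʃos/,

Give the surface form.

[paθθetʃoptʃos]

no segment meets the rule's conditions; no change.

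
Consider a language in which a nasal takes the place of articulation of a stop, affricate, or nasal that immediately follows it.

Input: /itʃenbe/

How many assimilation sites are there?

/n/ before /b/ (labial) → [m]
1 segment changes.

1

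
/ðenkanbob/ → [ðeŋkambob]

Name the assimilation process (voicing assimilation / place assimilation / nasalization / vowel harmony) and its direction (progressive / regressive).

/n/→[ŋ] /n/→[m].
Each target copies a feature from the following segment, so the direction is regressive.

place assimilation, regressive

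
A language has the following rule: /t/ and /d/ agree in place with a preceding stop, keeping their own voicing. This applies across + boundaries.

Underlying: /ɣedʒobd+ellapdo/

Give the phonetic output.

/d/ after /b/ (labial) → [b]
/d/ after /p/ (labial) → [b]

[ɣedʒobb+ellapbo]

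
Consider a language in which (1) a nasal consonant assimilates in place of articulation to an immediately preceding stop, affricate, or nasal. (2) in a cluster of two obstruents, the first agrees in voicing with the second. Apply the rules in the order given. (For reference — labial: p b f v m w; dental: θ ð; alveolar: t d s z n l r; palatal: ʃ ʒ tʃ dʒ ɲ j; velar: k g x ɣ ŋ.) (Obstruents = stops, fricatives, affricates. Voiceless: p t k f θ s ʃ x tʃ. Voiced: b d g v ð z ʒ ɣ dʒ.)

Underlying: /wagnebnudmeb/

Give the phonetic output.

[wagŋebmudneb]

Rule 1: /n/ after /g/ (velar) → [ŋ]
Rule 1: /n/ after /b/ (labial) → [m]
Rule 1: /m/ after /d/ (alveolar) → [n]
After rule 1: wagŋebmudneb
Rule 2: no segment meets the rule's conditions; no change.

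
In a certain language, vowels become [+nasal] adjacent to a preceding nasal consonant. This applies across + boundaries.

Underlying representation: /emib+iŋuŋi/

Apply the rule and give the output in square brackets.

/i/ after nasal /m/ → [ĩ]
/u/ after nasal /ŋ/ → [ũ]
/i/ after nasal /ŋ/ → [ĩ]

[emĩb+iŋũŋĩ]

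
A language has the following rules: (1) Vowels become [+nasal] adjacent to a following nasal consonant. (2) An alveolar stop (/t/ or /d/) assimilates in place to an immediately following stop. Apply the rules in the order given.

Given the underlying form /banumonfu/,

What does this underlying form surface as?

Rule 1: /a/ before nasal /n/ → [ã]
Rule 1: /u/ before nasal /m/ → [ũ]
Rule 1: /o/ before nasal /n/ → [õ]
After rule 1: bãnũmõnfu
Rule 2: no segment meets the rule's conditions; no change.

[bãnũmõnfu]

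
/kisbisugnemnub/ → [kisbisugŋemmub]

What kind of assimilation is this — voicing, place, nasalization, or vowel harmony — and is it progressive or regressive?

/n/→[ŋ] /n/→[m].
Each target copies a feature from the preceding segment, so the direction is progressive.

place assimilation, progressive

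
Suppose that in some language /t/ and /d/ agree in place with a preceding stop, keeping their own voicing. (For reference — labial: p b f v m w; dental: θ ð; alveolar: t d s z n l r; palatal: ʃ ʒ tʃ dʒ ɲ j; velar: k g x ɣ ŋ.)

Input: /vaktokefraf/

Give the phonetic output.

[vakkokefraf]

/t/ after /k/ (velar) → [k]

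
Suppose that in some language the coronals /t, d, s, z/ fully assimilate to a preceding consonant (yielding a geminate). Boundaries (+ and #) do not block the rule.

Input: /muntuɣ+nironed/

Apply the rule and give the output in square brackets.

[munnuɣ+nironed]

/t/ after /n/ → [n] (total assimilation)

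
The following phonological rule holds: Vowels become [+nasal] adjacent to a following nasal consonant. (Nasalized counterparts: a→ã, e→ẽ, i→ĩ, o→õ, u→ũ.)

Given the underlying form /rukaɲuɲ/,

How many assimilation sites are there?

2

/a/ before nasal /ɲ/ → [ã]
/u/ before nasal /ɲ/ → [ũ]
2 segments change.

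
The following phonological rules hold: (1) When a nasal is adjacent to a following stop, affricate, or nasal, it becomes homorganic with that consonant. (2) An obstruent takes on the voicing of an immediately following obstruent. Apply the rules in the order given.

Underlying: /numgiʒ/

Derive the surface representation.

[nuŋgiʒ]

Rule 1: /m/ before /g/ (velar) → [ŋ]
After rule 1: nuŋgiʒ
Rule 2: no segment meets the rule's conditions; no change.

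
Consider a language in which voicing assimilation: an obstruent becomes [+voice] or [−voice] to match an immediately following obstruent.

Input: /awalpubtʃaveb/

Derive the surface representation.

/b/ before /tʃ/ (voiceless) → [p]

[awalpuptʃaveb]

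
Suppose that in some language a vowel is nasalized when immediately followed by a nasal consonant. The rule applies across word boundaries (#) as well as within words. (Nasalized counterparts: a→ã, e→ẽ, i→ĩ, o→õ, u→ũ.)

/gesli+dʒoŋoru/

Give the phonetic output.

/o/ before nasal /ŋ/ → [õ]

[gesli+dʒõŋoru]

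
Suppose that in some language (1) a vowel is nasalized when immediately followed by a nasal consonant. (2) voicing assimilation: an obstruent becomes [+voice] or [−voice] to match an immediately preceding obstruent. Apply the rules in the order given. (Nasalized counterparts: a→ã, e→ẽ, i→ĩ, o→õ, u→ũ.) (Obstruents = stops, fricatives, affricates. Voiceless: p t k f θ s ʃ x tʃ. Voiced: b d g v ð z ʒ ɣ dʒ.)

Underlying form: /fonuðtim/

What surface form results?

[fõnuðdĩm]

Rule 1: /o/ before nasal /n/ → [õ]
Rule 1: /i/ before nasal /m/ → [ĩ]
After rule 1: fõnuðtĩm
Rule 2: /t/ after /ð/ (voiced) → [d]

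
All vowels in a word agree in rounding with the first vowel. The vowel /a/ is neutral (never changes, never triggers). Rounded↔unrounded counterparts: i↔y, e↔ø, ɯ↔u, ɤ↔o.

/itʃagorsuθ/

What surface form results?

/o/ harmonizes with /i/ ([-round]) → [ɤ]
/u/ harmonizes with /i/ ([-round]) → [ɯ]

[itʃagɤrsɯθ]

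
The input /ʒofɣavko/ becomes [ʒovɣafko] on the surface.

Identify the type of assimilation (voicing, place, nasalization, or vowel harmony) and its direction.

voicing assimilation, regressive

/f/→[v] /v/→[f].
Each target copies a feature from the following segment, so the direction is regressive.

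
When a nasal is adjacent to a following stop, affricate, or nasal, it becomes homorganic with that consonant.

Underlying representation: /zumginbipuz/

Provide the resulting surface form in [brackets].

/m/ before /g/ (velar) → [ŋ]
/n/ before /b/ (labial) → [m]

[zuŋgimbipuz]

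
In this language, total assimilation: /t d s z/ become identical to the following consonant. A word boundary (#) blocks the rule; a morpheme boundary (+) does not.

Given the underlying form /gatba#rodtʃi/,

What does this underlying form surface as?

/t/ before /b/ → [b] (total assimilation)
/d/ before /tʃ/ → [tʃ] (total assimilation)

[gabba#rotʃtʃi]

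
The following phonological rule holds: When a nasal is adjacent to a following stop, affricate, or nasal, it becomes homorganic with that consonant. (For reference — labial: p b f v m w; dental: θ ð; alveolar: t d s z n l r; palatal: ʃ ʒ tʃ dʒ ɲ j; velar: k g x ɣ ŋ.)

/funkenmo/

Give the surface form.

[fuŋkemmo]

/n/ before /k/ (velar) → [ŋ]
/n/ before /m/ (labial) → [m]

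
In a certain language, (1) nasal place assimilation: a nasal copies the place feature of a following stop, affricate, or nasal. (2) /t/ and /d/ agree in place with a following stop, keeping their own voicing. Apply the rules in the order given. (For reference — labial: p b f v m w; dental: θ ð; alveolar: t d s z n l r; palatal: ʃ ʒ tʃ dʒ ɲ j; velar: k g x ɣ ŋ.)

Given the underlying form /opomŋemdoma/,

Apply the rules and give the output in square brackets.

Rule 1: /m/ before /ŋ/ (velar) → [ŋ]
Rule 1: /m/ before /d/ (alveolar) → [n]
After rule 1: opoŋŋendoma
Rule 2: no segment meets the rule's conditions; no change.

[opoŋŋendoma]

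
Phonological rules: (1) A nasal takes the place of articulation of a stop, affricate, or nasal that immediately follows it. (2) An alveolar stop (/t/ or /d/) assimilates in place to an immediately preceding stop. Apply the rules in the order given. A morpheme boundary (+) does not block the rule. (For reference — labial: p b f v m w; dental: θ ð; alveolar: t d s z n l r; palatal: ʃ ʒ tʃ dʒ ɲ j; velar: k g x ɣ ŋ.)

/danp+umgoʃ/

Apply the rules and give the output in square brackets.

Rule 1: /n/ before /p/ (labial) → [m]
Rule 1: /m/ before /g/ (velar) → [ŋ]
After rule 1: damp+uŋgoʃ
Rule 2: no segment meets the rule's conditions; no change.

[damp+uŋgoʃ]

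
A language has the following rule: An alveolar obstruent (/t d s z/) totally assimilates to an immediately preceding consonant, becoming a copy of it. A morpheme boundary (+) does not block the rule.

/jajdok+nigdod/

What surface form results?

/d/ after /j/ → [j] (total assimilation)
/d/ after /g/ → [g] (total assimilation)

[jajjok+niggod]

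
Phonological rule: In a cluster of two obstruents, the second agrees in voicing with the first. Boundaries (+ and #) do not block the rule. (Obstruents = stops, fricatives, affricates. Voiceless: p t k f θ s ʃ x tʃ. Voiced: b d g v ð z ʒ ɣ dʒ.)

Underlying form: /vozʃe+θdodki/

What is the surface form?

[vozʒe+θtodgi]

/ʃ/ after /z/ (voiced) → [ʒ]
/d/ after /θ/ (voiceless) → [t]
/k/ after /d/ (voiced) → [g]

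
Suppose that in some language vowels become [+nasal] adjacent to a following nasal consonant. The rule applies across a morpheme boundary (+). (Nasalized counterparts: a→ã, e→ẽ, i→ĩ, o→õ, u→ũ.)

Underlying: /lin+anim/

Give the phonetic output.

[lĩn+ãnĩm]

/i/ before nasal /n/ → [ĩ]
/a/ before nasal /n/ → [ã]
/i/ before nasal /m/ → [ĩ]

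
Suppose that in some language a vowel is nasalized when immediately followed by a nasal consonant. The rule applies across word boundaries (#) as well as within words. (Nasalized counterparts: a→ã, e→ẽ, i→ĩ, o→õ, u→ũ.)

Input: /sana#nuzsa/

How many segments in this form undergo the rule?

/a/ before nasal /n/ → [ã]
/a/ before nasal /n/ → [ã]
2 segments change.

2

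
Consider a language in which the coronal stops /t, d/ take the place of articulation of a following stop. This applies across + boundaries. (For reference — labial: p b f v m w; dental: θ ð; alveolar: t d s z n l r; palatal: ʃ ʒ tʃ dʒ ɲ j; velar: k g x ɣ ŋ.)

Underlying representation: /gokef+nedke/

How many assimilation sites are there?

1

/d/ before /k/ (velar) → [g]
1 segment changes.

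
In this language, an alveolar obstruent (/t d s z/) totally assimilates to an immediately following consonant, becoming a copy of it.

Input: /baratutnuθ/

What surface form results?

/t/ before /n/ → [n] (total assimilation)

[baratunnuθ]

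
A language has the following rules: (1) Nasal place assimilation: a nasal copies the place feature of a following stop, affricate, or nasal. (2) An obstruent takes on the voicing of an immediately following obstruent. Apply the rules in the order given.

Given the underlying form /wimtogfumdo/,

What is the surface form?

[wintokfundo]

Rule 1: /m/ before /t/ (alveolar) → [n]
Rule 1: /m/ before /d/ (alveolar) → [n]
After rule 1: wintogfundo
Rule 2: /g/ before /f/ (voiceless) → [k]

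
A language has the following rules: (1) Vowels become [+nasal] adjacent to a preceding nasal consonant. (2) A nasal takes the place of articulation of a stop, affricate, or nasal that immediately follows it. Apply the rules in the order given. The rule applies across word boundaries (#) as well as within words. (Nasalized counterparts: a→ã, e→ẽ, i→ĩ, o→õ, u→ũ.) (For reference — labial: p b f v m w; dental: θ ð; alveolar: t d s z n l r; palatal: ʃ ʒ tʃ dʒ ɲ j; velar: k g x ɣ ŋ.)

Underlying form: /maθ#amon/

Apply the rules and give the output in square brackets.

[mãθ#amõn]

Rule 1: /a/ after nasal /m/ → [ã]
Rule 1: /o/ after nasal /m/ → [õ]
After rule 1: mãθ#amõn
Rule 2: no segment meets the rule's conditions; no change.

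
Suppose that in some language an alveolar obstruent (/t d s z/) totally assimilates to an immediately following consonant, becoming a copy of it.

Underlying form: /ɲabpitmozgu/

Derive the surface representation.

/t/ before /m/ → [m] (total assimilation)
/z/ before /g/ → [g] (total assimilation)

[ɲabpimmoggu]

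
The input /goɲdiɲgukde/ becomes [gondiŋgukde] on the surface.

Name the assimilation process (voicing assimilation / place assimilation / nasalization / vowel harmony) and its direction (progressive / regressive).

/ɲ/→[n] /ɲ/→[ŋ].
Each target copies a feature from the following segment, so the direction is regressive.

place assimilation, regressive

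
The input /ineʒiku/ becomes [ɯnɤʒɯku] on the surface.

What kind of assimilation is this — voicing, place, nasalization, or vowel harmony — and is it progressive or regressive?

vowel harmony, regressive

/i/→[ɯ] /e/→[ɤ] /i/→[ɯ].
Vowels agree with the last vowel, so the harmony is regressive.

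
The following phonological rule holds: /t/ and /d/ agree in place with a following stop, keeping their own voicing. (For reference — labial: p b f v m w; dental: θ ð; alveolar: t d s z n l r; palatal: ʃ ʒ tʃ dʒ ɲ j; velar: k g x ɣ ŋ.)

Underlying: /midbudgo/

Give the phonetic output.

[mibbuggo]

/d/ before /b/ (labial) → [b]
/d/ before /g/ (velar) → [g]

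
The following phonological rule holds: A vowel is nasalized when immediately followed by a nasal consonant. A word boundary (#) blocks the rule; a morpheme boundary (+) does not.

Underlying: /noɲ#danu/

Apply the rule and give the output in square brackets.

/o/ before nasal /ɲ/ → [õ]
/a/ before nasal /n/ → [ã]

[nõɲ#dãnu]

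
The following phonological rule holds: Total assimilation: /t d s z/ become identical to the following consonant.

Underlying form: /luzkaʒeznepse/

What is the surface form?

[lukkaʒennepse]

/z/ before /k/ → [k] (total assimilation)
/z/ before /n/ → [n] (total assimilation)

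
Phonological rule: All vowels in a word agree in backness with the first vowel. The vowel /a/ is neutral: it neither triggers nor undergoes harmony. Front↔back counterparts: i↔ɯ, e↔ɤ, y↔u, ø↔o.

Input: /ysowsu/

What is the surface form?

[ysøwsy]

/o/ harmonizes with /y/ ([-back]) → [ø]
/u/ harmonizes with /y/ ([-back]) → [y]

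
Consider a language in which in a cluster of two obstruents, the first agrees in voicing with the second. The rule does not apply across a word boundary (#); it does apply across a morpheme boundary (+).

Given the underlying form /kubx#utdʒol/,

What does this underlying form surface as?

/b/ before /x/ (voiceless) → [p]
/t/ before /dʒ/ (voiced) → [d]

[kupx#uddʒol]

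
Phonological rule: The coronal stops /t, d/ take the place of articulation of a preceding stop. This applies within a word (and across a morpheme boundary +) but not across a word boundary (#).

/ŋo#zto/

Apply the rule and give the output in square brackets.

[ŋo#zto]

no segment meets the rule's conditions; no change.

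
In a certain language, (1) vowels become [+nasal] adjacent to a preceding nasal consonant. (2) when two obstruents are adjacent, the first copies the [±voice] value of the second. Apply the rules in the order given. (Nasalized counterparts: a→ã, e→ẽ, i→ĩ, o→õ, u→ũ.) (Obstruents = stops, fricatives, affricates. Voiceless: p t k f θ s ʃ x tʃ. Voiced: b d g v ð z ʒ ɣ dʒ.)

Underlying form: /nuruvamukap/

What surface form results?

[nũruvamũkap]

Rule 1: /u/ after nasal /n/ → [ũ]
Rule 1: /u/ after nasal /m/ → [ũ]
After rule 1: nũruvamũkap
Rule 2: no segment meets the rule's conditions; no change.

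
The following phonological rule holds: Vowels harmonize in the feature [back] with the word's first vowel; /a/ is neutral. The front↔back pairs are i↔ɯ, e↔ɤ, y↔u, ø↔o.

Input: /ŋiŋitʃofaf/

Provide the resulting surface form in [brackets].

[ŋiŋitʃøfaf]

/o/ harmonizes with /i/ ([-back]) → [ø]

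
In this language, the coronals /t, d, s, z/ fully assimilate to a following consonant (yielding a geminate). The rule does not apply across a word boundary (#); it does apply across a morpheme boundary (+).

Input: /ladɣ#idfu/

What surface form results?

[laɣɣ#iffu]

/d/ before /ɣ/ → [ɣ] (total assimilation)
/d/ before /f/ → [f] (total assimilation)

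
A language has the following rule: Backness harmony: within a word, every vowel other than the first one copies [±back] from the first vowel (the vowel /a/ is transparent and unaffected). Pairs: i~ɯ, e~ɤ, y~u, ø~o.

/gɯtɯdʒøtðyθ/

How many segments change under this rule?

2

/ø/ harmonizes with /ɯ/ ([+back]) → [o]
/y/ harmonizes with /ɯ/ ([+back]) → [u]
2 segments change.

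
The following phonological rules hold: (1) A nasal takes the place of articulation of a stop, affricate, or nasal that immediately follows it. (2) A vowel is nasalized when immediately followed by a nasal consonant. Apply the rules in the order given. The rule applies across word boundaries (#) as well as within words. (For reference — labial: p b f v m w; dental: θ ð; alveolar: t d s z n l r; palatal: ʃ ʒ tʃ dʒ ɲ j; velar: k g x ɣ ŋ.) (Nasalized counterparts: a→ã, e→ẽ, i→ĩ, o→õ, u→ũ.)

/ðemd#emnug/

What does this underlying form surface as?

Rule 1: /m/ before /d/ (alveolar) → [n]
Rule 1: /m/ before /n/ (alveolar) → [n]
After rule 1: ðend#ennug
Rule 2: /e/ before nasal /n/ → [ẽ]
Rule 2: /e/ before nasal /n/ → [ẽ]

[ðẽnd#ẽnnug]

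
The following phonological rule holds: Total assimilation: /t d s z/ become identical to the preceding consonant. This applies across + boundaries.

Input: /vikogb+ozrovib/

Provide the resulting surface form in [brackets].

no segment meets the rule's conditions; no change.

[vikogb+ozrovib]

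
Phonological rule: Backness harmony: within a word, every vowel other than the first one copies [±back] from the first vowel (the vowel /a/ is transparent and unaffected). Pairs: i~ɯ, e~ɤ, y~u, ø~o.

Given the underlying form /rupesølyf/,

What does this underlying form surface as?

[rupɤsoluf]

/e/ harmonizes with /u/ ([+back]) → [ɤ]
/ø/ harmonizes with /u/ ([+back]) → [o]
/y/ harmonizes with /u/ ([+back]) → [u]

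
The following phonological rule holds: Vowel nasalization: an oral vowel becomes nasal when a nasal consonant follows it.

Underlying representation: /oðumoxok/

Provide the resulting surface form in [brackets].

[oðũmoxok]

/u/ before nasal /m/ → [ũ]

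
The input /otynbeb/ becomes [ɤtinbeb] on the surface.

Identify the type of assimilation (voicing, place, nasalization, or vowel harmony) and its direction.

/o/→[ɤ] /y/→[i].
Vowels agree with the last vowel, so the harmony is regressive.

vowel harmony, regressive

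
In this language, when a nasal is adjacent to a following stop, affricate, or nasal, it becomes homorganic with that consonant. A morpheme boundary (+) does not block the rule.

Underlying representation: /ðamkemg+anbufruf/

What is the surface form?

/m/ before /k/ (velar) → [ŋ]
/m/ before /g/ (velar) → [ŋ]
/n/ before /b/ (labial) → [m]

[ðaŋkeŋg+ambufruf]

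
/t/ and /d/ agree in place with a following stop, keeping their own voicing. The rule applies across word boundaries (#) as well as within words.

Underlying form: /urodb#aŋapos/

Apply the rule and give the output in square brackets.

[urobb#aŋapos]

/d/ before /b/ (labial) → [b]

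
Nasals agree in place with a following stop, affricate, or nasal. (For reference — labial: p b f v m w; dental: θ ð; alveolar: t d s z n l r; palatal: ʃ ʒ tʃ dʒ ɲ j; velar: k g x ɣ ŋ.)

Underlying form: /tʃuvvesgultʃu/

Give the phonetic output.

[tʃuvvesgultʃu]

no segment meets the rule's conditions; no change.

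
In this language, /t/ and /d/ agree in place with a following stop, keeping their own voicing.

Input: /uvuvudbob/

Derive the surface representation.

/d/ before /b/ (labial) → [b]

[uvuvubbob]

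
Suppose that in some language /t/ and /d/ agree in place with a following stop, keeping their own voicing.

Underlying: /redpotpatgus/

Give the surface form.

[rebpoppakgus]

/d/ before /p/ (labial) → [b]
/t/ before /p/ (labial) → [p]
/t/ before /g/ (velar) → [k]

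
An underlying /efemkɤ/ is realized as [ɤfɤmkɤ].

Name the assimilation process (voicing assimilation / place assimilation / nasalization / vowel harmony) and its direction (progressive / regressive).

vowel harmony, regressive

/e/→[ɤ] /e/→[ɤ].
Vowels agree with the last vowel, so the harmony is regressive.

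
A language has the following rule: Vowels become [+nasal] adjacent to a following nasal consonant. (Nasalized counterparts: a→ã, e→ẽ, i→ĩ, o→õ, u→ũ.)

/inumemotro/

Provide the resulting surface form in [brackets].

[ĩnũmẽmotro]

/i/ before nasal /n/ → [ĩ]
/u/ before nasal /m/ → [ũ]
/e/ before nasal /m/ → [ẽ]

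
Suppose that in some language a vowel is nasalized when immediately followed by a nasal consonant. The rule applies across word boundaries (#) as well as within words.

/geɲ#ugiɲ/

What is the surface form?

[gẽɲ#ugĩɲ]

/e/ before nasal /ɲ/ → [ẽ]
/i/ before nasal /ɲ/ → [ĩ]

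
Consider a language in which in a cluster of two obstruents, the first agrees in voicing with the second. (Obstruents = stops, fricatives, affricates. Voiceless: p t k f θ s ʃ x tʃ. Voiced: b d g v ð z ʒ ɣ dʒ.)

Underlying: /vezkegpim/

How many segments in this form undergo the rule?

/z/ before /k/ (voiceless) → [s]
/g/ before /p/ (voiceless) → [k]
2 segments change.

2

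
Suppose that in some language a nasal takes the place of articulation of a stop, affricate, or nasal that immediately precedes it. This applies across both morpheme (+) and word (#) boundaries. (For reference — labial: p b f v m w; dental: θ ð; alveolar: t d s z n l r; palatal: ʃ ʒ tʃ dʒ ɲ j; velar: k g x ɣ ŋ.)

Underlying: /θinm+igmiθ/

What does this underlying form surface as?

/m/ after /n/ (alveolar) → [n]
/m/ after /g/ (velar) → [ŋ]

[θinn+igŋiθ]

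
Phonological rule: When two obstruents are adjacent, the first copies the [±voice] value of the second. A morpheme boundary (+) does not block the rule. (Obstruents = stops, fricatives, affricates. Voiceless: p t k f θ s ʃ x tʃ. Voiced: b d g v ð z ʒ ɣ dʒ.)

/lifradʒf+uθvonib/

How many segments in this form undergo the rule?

/dʒ/ before /f/ (voiceless) → [tʃ]
/θ/ before /v/ (voiced) → [ð]
2 segments change.

2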